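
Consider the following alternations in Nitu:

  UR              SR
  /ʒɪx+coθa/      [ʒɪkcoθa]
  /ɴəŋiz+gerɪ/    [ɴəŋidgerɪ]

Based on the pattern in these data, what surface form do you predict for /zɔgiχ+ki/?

[zɔgiqki]

The data show regressive manner assimilation: /x/ → [k] before /c/; /z/ → [d] before /g/. In each pair only manner changes, matching the following consonant, while place and voice stay constant.
The rule targets /χ/ (voiceless uvular fricative), which sits before the trigger /k/ (stop).
Changing only its manner to stop gives [q] — the voiceless uvular stop.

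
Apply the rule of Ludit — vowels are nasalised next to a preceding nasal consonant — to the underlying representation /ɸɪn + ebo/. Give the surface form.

/e/ sits next to the nasal /n/ and is therefore nasalised to [ẽ].

[ɸɪnẽbo]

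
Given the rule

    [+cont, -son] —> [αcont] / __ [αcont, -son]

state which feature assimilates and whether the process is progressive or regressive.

The shared variable α links the value of [cont] on the target to that of the neighbouring obstruent. [cont] distinguishes stops from fricatives — a manner-of-articulation feature — so this is manner assimilation.
The conditioning segment sits to the right of the focus bar, meaning the trigger follows the segment that changes — regressive assimilation.

regressive manner assimilation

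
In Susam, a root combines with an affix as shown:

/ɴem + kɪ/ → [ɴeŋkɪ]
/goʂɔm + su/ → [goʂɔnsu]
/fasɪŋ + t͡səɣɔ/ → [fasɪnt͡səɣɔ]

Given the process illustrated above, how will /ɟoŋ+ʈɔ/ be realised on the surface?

[ɟoɳʈɔ]

The data show regressive place assimilation: /m/ → [ŋ] before /k/; /m/ → [n] before /s/; /ŋ/ → [n] before /t͡s/. In each pair only place changes, matching the following consonant, while manner and voice stay constant.
The rule targets /ŋ/ (voiced velar nasal), which sits before the trigger /ʈ/ (retroflex).
A voiced retroflex nasal is [ɳ], so the surface segment is [ɳ].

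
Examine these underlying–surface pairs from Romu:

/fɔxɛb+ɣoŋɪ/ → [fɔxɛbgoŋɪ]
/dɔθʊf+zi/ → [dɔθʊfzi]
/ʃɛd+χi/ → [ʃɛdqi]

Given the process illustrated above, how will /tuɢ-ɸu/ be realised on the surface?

[tuɢpu]

The data show progressive manner assimilation: /ɣ/ → [g] after /b/; /χ/ → [q] after /d/. In each pair only manner changes, matching the preceding consonant, while place and voice stay constant.
No alternation appears in [dɔθʊfzi]: there the adjacent consonants already agree in manner (/z/ and /f/ are both fricatives), so this form is consistent with the same rule.
/ɸ/ is a voiceless bilabial fricative. The preceding trigger /ɢ/ is a stop, so /ɸ/ must become a stop as well.
Changing only its manner to stop gives [p] — the voiceless bilabial stop.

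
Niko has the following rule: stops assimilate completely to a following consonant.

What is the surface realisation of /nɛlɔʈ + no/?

[nɛlɔnno]

/ʈ/ is the segment targeted by the rule; it sits immediately before /n/, so it assimilates completely and surfaces as [n].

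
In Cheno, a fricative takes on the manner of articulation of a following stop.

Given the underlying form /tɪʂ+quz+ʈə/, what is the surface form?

[tɪʈqudʈə]

The rule targets /ʂ/ (voiceless retroflex fricative), which sits before the trigger /q/ (stop).
Changing only its manner to stop gives [ʈ] — the voiceless retroflex stop.
At the second juncture, /z/ likewise becomes [d] adjacent to /ʈ/.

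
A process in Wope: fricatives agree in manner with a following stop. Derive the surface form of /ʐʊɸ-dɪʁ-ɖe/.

The rule targets /ɸ/ (voiceless bilabial fricative), which sits before the trigger /d/ (stop).
A voiceless bilabial stop is [p], so the surface segment is [p].
The same rule applies at the second boundary: /ʁ/ → [ɢ] next to /ɖ/.

[ʐʊpdɪɢɖe]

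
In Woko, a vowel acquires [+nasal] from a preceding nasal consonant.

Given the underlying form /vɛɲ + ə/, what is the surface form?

/ə/ sits next to the nasal /ɲ/ and is therefore nasalised to [ə̃].

[vɛɲə̃]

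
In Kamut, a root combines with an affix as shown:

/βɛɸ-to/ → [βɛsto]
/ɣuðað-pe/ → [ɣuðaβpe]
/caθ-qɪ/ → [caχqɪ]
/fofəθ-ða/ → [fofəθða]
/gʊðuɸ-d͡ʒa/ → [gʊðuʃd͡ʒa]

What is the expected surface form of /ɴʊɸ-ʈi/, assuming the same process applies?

[ɴʊʂʈi]

The data show regressive place assimilation: /ɸ/ → [s] before /t/; /ð/ → [β] before /p/; /θ/ → [χ] before /q/; /ɸ/ → [ʃ] before /d͡ʒ/. In each pair only place changes, matching the following consonant, while manner and voice stay constant.
No alternation appears in [fofəθða]: there the adjacent consonants already agree in place (/θ/ and /ð/ are both dental), so this form is consistent with the same rule.
The rule targets /ɸ/ (voiceless bilabial fricative), which sits before the trigger /ʈ/ (retroflex).
The voiceless retroflex fricative is [ʂ], so /ɸ/ → [ʂ].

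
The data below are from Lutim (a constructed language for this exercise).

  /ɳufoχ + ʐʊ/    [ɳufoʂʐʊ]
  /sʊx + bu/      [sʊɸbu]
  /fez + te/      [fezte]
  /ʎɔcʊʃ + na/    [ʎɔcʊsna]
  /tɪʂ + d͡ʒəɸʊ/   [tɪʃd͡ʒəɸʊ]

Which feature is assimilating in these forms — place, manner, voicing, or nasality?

place

The segment that alternates is /χ/, which surfaces as [ʂ] when adjacent to /ʐ/.
The change uvular → retroflex matches the place of the following /ʐ/, identifying this as place assimilation.
Checking the remaining alternations: /x/ → [ɸ] before /b/ (velar → bilabial, matching bilabial); /ʃ/ → [s] before /n/ (postalveolar → alveolar, matching alveolar); /ʂ/ → [ʃ] before /d͡ʒ/ (retroflex → postalveolar, matching postalveolar) — only place changes, and always toward the following segment.
Nothing changes in [fezte]: there the adjacent consonants already agree in place (/z/ and /t/ are both alveolar), so this form is consistent with the same rule.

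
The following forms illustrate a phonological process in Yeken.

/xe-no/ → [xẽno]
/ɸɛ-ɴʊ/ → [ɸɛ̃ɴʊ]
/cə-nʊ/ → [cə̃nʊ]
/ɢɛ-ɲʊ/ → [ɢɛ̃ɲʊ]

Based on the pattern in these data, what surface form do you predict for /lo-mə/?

The data show regressive nasality assimilation (vowel nasalisation): /e/ → [ẽ] before /n/; /ɛ/ → [ɛ̃] before /ɴ/; /ə/ → [ə̃] before /n/; /ɛ/ → [ɛ̃] before /ɲ/ — a vowel is nasalised by an immediately following nasal consonant.
/o/ sits next to the nasal /m/ and is therefore nasalised to [õ].

[lõmə]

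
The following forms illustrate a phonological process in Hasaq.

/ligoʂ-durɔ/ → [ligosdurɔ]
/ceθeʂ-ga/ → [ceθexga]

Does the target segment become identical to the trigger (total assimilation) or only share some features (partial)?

The segment that alternates is /ʂ/, which surfaces as [s] when adjacent to /d/.
The change retroflex → alveolar matches the place of the following /d/, identifying this as place assimilation.
Manner and voice are unchanged, so the assimilation is partial, not total.
The same holds elsewhere in the data: /ʂ/ → [x] before /g/ (retroflex → velar, matching velar) — only place changes, and always toward the following segment.

partial assimilation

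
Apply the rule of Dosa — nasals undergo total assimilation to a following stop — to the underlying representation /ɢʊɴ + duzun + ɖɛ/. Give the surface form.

[ɢʊdduzuɖɖɛ]

/ɴ/ is the segment targeted by the rule; it sits immediately before /d/, so it assimilates completely and surfaces as [d].
The same rule applies at the second boundary: /n/ → [ɖ] next to /ɖ/.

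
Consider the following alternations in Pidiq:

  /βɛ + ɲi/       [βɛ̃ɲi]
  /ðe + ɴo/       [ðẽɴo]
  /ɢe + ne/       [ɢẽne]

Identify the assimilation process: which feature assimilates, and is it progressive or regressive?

regressive nasality assimilation (vowel nasalisation)

The vowel /ɛ/ surfaces as nasalised [ɛ̃] next to the following nasal /ɲ/ — it has acquired the [+nasal] feature of its neighbour.
The other forms show the same pattern: /e/ → [ẽ] before /ɴ/; /e/ → [ẽ] before /n/ — each time a vowel is nasalised next to a following nasal.
Because the conditioning nasal is to the right of the vowel that changes, the process is regressive (anticipatory).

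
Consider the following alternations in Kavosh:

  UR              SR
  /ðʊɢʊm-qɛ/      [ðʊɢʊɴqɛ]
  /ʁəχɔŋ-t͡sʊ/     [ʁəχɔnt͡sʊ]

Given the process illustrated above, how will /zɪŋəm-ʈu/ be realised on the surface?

The data show regressive place assimilation: /m/ → [ɴ] before /q/; /ŋ/ → [n] before /t͡s/. In each pair only place changes, matching the following consonant, while manner and voice stay constant.
The rule targets /m/ (voiced bilabial nasal), which sits before the trigger /ʈ/ (retroflex).
Changing only its place to retroflex gives [ɳ] — the voiced retroflex nasal.

[zɪŋəɳʈu]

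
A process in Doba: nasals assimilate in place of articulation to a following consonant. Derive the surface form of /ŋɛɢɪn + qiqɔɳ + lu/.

/n/ is a voiced alveolar nasal. The following trigger /q/ is uvular, so /n/ must become uvular as well.
A voiced uvular nasal is [ɴ], so the surface segment is [ɴ].
At the second juncture, /ɳ/ likewise becomes [n] adjacent to /l/.

[ŋɛɢɪɴqiqɔnlu]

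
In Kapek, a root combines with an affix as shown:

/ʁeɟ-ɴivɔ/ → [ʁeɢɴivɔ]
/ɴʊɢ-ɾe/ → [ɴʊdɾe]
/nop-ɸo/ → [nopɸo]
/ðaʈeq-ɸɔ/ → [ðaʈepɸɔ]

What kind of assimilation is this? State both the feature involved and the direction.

Comparing underlying and surface forms, /ɟ/ → [ɢ] is the alternation; the neighbouring /ɴ/ is constant.
/ɟ/ is palatal while /ɴ/ is uvular; the output [ɢ] is uvular, matching the trigger — so the feature that spreads is place.
Manner and voice are unchanged, so the assimilation is partial, not total.
The other alternating forms pattern the same way: /ɢ/ → [d] before /ɾ/ (uvular → alveolar, matching alveolar); /q/ → [p] before /ɸ/ (uvular → bilabial, matching bilabial) — only place changes, and always toward the following segment.
Nothing changes in [nopɸo]: there the adjacent consonants already agree in place (/p/ and /ɸ/ are both bilabial), so this form is consistent with the same rule.
The trigger is the following segment, so the direction is regressive (anticipatory).

regressive place assimilation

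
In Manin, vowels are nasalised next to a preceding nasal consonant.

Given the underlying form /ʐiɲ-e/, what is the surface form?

/e/ sits next to the nasal /ɲ/ and is therefore nasalised to [ẽ].

[ʐiɲẽ]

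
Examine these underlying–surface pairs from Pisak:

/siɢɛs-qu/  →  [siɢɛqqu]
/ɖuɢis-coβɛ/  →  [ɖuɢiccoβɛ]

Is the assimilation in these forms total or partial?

Comparing underlying and surface forms, /s/ → [q] is the alternation; the neighbouring /q/ is constant.
The output [q] is identical to the trigger /q/ — every feature (place, manner, voicing) has been copied — so this is total assimilation.
The other form behaves the same way: /s/ → [c] before /c/ — in each case the output is a copy of the following consonant.

total assimilation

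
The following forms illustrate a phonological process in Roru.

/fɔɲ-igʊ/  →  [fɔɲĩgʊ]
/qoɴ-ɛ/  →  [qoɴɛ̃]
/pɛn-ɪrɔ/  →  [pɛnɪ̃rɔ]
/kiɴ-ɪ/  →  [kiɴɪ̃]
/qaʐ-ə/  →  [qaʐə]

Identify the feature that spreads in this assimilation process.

nasality

The vowel /i/ surfaces as nasalised [ĩ] next to the preceding nasal /ɲ/ — it has acquired the [+nasal] feature of its neighbour.
The other forms show the same pattern: /ɛ/ → [ɛ̃] after /ɴ/; /ɪ/ → [ɪ̃] after /n/; /ɪ/ → [ɪ̃] after /ɴ/ — each time a vowel is nasalised next to a preceding nasal.
No change occurs in [qaʐə] because the vowel at the boundary is adjacent to an oral consonant, not a nasal (/ə/ next to /ʐ/).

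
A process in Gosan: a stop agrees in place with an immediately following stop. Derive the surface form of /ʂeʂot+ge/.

[ʂeʂokge]

The rule targets /t/ (voiceless alveolar stop), which sits before the trigger /g/ (velar).
Changing only its place to velar gives [k] — the voiceless velar stop.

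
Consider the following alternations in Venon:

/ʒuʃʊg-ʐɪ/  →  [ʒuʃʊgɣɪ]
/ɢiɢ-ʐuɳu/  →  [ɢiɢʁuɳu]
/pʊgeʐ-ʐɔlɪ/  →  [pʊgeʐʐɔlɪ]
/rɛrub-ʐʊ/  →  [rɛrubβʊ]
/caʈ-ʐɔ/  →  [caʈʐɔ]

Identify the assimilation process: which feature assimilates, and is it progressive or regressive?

progressive place assimilation

The segment that alternates is /ʐ/, which surfaces as [ɣ] when adjacent to /g/.
The change retroflex → velar matches the place of the preceding /g/, identifying this as place assimilation.
Manner and voice are unchanged, so the assimilation is partial, not total.
The other alternating forms pattern the same way: /ʐ/ → [ʁ] after /ɢ/ (retroflex → uvular, matching uvular); /ʐ/ → [β] after /b/ (retroflex → bilabial, matching bilabial) — only place changes, and always toward the preceding segment.
Nothing changes in [pʊgeʐʐɔlɪ], [caʈʐɔ]: there the adjacent consonants already agree in place (/ʐ/ and /ʐ/ are both retroflex; /ʐ/ and /ʈ/ are both retroflex), so these forms are consistent with the same rule.
The trigger is the preceding segment, so the direction is progressive (perseverative).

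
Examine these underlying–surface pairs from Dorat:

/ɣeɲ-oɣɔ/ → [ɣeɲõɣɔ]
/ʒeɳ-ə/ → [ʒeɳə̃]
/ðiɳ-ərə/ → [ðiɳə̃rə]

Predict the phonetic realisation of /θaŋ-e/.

The data show progressive nasality assimilation (vowel nasalisation): /o/ → [õ] after /ɲ/; /ə/ → [ə̃] after /ɳ/ — a vowel is nasalised by an immediately preceding nasal consonant.
/e/ sits next to the nasal /ŋ/ and is therefore nasalised to [ẽ].

[θaŋẽ]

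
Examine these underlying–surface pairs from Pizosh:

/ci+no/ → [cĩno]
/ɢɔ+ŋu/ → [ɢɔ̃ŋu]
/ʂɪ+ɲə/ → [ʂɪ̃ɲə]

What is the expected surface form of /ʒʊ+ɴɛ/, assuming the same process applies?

[ʒʊ̃ɴɛ]

The data show regressive nasality assimilation (vowel nasalisation): /i/ → [ĩ] before /n/; /ɔ/ → [ɔ̃] before /ŋ/; /ɪ/ → [ɪ̃] before /ɲ/ — a vowel is nasalised by an immediately following nasal consonant.
The vowel /ʊ/ is adjacent to the following nasal /ɴ/, so it acquires [+nasal] and surfaces as [ʊ̃].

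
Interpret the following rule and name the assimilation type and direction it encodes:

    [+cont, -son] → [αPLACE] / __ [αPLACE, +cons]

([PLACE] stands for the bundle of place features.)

The rule copies the place features (abbreviated [PLACE]) from the environment onto the target, so the assimilating feature is place.
The conditioning segment sits to the right of the focus bar, meaning the trigger follows the segment that changes — regressive assimilation.

regressive place assimilation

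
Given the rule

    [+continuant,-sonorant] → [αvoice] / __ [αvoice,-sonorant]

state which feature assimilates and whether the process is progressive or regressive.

regressive voicing assimilation

The rule copies [voice] from the environment onto the target, so the assimilating feature is voicing.
The conditioning segment sits to the right of the focus bar, meaning the trigger follows the segment that changes — regressive assimilation.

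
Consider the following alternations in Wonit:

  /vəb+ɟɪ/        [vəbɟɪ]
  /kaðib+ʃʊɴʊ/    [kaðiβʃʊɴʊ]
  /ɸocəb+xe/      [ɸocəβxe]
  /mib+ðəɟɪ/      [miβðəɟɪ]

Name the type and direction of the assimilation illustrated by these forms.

regressive manner assimilation

Underlying /b/ is realised as [β] next to /ʃ/; /ʃ/ itself does not change.
The change stop → fricative matches the manner of the following /ʃ/, identifying this as manner assimilation.
Place and voice are unchanged, so the assimilation is partial, not total.
Checking the remaining alternations: /b/ → [β] before /x/ (stop → fricative, matching a fricative); /b/ → [β] before /ð/ (stop → fricative, matching a fricative) — only manner changes, and always toward the following segment.
Nothing changes in [vəbɟɪ]: there the adjacent consonants already agree in manner (/b/ and /ɟ/ are both stops), so this form is consistent with the same rule.
Since the segment that changes precedes the conditioning segment, the assimilation is regressive.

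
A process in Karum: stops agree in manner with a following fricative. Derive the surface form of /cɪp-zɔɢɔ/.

/p/ is a voiceless bilabial stop. The following trigger /z/ is a fricative, so /p/ must become a fricative as well.
Changing only its manner to fricative gives [ɸ] — the voiceless bilabial fricative.

[cɪɸzɔɢɔ]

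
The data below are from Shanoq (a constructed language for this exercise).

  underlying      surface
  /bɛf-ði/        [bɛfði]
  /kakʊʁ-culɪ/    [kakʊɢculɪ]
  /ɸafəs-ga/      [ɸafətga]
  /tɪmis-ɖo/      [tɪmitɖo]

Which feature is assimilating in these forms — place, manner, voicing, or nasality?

manner

Underlying /ʁ/ is realised as [ɢ] next to /c/; /c/ itself does not change.
The change fricative → stop matches the manner of the following /c/, identifying this as manner assimilation.
The other alternating forms pattern the same way: /s/ → [t] before /g/ (fricative → stop, matching a stop); /s/ → [t] before /ɖ/ (fricative → stop, matching a stop) — only manner changes, and always toward the following segment.
No alternation appears in [bɛfði]: there the adjacent consonants already agree in manner (/f/ and /ð/ are both fricatives), so this form is consistent with the same rule.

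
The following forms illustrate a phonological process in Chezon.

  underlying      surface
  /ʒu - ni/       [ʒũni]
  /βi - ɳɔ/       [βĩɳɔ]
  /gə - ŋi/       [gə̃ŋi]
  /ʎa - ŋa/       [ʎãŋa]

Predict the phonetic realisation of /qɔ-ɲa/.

The data show regressive nasality assimilation (vowel nasalisation): /u/ → [ũ] before /n/; /i/ → [ĩ] before /ɳ/; /ə/ → [ə̃] before /ŋ/; /a/ → [ã] before /ŋ/ — a vowel is nasalised by an immediately following nasal consonant.
The vowel /ɔ/ is adjacent to the following nasal /ɲ/, so it acquires [+nasal] and surfaces as [ɔ̃].

[qɔ̃ɲa]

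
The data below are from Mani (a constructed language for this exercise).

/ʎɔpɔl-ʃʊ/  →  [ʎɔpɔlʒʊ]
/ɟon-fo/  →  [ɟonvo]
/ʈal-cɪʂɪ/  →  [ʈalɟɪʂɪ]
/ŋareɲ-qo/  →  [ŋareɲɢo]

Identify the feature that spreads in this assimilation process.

voicing

Comparing underlying and surface forms, /ʃ/ → [ʒ] is the alternation; the neighbouring /l/ is constant.
/ʃ/ is voiceless while /l/ is voiced; the output [ʒ] is voiced, matching the trigger — so the feature that spreads is voicing.
Checking the remaining alternations: /f/ → [v] after /n/ (voiceless → voiced, matching voiced); /c/ → [ɟ] after /l/ (voiceless → voiced, matching voiced); /q/ → [ɢ] after /ɲ/ (voiceless → voiced, matching voiced) — only voicing changes, and always toward the preceding segment.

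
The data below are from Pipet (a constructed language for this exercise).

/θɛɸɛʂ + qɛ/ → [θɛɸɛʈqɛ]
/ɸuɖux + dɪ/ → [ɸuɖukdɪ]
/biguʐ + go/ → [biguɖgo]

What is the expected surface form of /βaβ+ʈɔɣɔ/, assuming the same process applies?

The data show regressive manner assimilation: /ʂ/ → [ʈ] before /q/; /x/ → [k] before /d/; /ʐ/ → [ɖ] before /g/. In each pair only manner changes, matching the following consonant, while place and voice stay constant.
/β/ is a voiced bilabial fricative. The following trigger /ʈ/ is a stop, so /β/ must become a stop as well.
The voiced bilabial stop is [b], so /β/ → [b].

[βabʈɔɣɔ]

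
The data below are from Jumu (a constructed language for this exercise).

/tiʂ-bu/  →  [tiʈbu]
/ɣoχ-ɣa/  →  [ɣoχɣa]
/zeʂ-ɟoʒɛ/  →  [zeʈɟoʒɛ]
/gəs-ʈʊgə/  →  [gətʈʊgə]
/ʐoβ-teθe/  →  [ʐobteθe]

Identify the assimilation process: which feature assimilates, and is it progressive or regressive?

Underlying /ʂ/ is realised as [ʈ] next to /b/; /b/ itself does not change.
The change fricative → stop matches the manner of the following /b/, identifying this as manner assimilation.
Place and voice are unchanged, so the assimilation is partial, not total.
The same holds elsewhere in the data: /ʂ/ → [ʈ] before /ɟ/ (fricative → stop, matching a stop); /s/ → [t] before /ʈ/ (fricative → stop, matching a stop); /β/ → [b] before /t/ (fricative → stop, matching a stop) — only manner changes, and always toward the following segment.
No alternation appears in [ɣoχɣa]: there the adjacent consonants already agree in manner (/χ/ and /ɣ/ are both fricatives), so this form is consistent with the same rule.
Since the segment that changes precedes the conditioning segment, the assimilation is regressive.

regressive manner assimilation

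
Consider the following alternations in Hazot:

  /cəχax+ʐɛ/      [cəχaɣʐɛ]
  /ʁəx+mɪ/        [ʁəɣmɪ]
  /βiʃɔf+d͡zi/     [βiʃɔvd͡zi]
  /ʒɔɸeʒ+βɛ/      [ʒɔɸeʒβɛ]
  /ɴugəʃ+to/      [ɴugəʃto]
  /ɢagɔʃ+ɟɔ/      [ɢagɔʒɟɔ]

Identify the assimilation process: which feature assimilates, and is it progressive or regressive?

The segment that alternates is /x/, which surfaces as [ɣ] when adjacent to /ʐ/.
The change voiceless → voiced matches the voicing of the following /ʐ/, identifying this as voicing assimilation.
Place and manner are unchanged, so the assimilation is partial, not total.
The same holds elsewhere in the data: /x/ → [ɣ] before /m/ (voiceless → voiced, matching voiced); /f/ → [v] before /d͡z/ (voiceless → voiced, matching voiced); /ʃ/ → [ʒ] before /ɟ/ (voiceless → voiced, matching voiced) — only voicing changes, and always toward the following segment.
No alternation appears in [ʒɔɸeʒβɛ], [ɴugəʃto]: there the adjacent consonants already agree in voicing (/ʒ/ and /β/ are both voiced; /ʃ/ and /t/ are both voiceless), so these forms are consistent with the same rule.
The trigger is the following segment, so the direction is regressive (anticipatory).

regressive voicing assimilation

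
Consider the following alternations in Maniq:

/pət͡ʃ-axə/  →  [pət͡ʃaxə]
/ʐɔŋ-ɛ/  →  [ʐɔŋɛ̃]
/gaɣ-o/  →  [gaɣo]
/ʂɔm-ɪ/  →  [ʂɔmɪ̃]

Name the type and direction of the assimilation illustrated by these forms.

The vowel /ɛ/ surfaces as nasalised [ɛ̃] next to the preceding nasal /ŋ/ — it has acquired the [+nasal] feature of its neighbour.
Likewise in the remaining data: /ɪ/ → [ɪ̃] after /m/ — each time a vowel is nasalised next to a preceding nasal.
No change occurs in [pət͡ʃaxə], [gaɣo] because the vowel at the boundary is adjacent to an oral consonant, not a nasal (/a/ next to /t͡ʃ/; /o/ next to /ɣ/).
Because the conditioning nasal is to the left of the vowel that changes, the process is progressive (perseverative).

progressive nasality assimilation (vowel nasalisation)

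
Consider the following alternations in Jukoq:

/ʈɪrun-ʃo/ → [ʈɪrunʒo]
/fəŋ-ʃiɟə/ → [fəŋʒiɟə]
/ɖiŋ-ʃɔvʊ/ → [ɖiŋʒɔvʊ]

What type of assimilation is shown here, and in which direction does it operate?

progressive voicing assimilation

Comparing underlying and surface forms, /ʃ/ → [ʒ] is the alternation; the neighbouring /n/ is constant.
The change voiceless → voiced matches the voicing of the preceding /n/, identifying this as voicing assimilation.
Place and manner are unchanged, so the assimilation is partial, not total.
Checking the remaining alternation: /ʃ/ → [ʒ] after /ŋ/ (voiceless → voiced, matching voiced) — only voicing changes, and always toward the preceding segment.
Since the segment that changes follows the conditioning segment, the assimilation is progressive.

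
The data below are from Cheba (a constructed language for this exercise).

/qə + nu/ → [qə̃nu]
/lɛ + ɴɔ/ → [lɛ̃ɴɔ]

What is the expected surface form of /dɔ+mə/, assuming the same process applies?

The data show regressive nasality assimilation (vowel nasalisation): /ə/ → [ə̃] before /n/; /ɛ/ → [ɛ̃] before /ɴ/ — a vowel is nasalised by an immediately following nasal consonant.
/ɔ/ sits next to the nasal /m/ and is therefore nasalised to [ɔ̃].

[dɔ̃mə]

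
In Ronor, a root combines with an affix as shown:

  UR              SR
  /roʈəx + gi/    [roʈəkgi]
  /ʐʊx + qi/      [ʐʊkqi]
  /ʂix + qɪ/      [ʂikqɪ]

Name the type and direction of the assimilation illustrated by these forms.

regressive manner assimilation

The segment that alternates is /x/, which surfaces as [k] when adjacent to /g/.
/x/ is a fricative while /g/ is a stop; the output [k] is a stop, matching the trigger — so the feature that spreads is manner.
Place and voice are unchanged, so the assimilation is partial, not total.
The same holds elsewhere in the data: /x/ → [k] before /q/ (fricative → stop, matching a stop) — only manner changes, and always toward the following segment.
Since the segment that changes precedes the conditioning segment, the assimilation is regressive.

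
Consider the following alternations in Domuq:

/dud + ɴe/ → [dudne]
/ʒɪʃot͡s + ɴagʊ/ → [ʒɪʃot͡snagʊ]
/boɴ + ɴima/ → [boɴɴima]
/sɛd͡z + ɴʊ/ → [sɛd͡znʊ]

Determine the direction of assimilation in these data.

progressive

The segment that alternates is /ɴ/, which surfaces as [n] when adjacent to /d/.
/ɴ/ is uvular while /d/ is alveolar; the output [n] is alveolar, matching the trigger — so the feature that spreads is place.
The other alternating forms pattern the same way: /ɴ/ → [n] after /t͡s/ (uvular → alveolar, matching alveolar); /ɴ/ → [n] after /d͡z/ (uvular → alveolar, matching alveolar) — only place changes, and always toward the preceding segment.
Nothing changes in [boɴɴima]: there the adjacent consonants already agree in place (/ɴ/ and /ɴ/ are both uvular), so this form is consistent with the same rule.
The trigger is the preceding segment, so the direction is progressive (perseverative).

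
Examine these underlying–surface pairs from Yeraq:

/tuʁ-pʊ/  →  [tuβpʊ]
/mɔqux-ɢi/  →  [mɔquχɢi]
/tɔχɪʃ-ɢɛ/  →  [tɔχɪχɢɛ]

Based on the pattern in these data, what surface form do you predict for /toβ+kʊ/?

[toɣkʊ]

The data show regressive place assimilation: /ʁ/ → [β] before /p/; /x/ → [χ] before /ɢ/; /ʃ/ → [χ] before /ɢ/. In each pair only place changes, matching the following consonant, while manner and voice stay constant.
/β/ is a voiced bilabial fricative. The following trigger /k/ is velar, so /β/ must become velar as well.
The voiced velar fricative is [ɣ], so /β/ → [ɣ].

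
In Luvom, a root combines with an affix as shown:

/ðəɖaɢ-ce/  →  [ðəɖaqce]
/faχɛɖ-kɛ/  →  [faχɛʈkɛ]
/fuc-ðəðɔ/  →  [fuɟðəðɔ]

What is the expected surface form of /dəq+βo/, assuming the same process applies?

[dəɢβo]

The data show regressive voicing assimilation: /ɢ/ → [q] before /c/; /ɖ/ → [ʈ] before /k/; /c/ → [ɟ] before /ð/. In each pair only voicing changes, matching the following consonant, while place and manner stay constant.
The rule targets /q/ (voiceless uvular stop), which sits before the trigger /β/ (voiced).
The voiced uvular stop is [ɢ], so /q/ → [ɢ].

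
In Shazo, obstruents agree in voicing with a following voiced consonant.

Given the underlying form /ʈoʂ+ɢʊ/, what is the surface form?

/ʂ/ is a voiceless retroflex fricative. The following trigger /ɢ/ is voiced, so /ʂ/ must become voiced as well.
Changing only its voicing to voiced gives [ʐ] — the voiced retroflex fricative.

[ʈoʐɢʊ]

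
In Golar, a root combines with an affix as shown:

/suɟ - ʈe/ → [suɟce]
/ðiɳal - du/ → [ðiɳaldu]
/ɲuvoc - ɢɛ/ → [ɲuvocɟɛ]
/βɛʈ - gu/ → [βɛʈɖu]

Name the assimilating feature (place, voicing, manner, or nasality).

place

The segment that alternates is /ʈ/, which surfaces as [c] when adjacent to /ɟ/.
The change retroflex → palatal matches the place of the preceding /ɟ/, identifying this as place assimilation.
The same holds elsewhere in the data: /ɢ/ → [ɟ] after /c/ (uvular → palatal, matching palatal); /g/ → [ɖ] after /ʈ/ (velar → retroflex, matching retroflex) — only place changes, and always toward the preceding segment.
No alternation appears in [ðiɳaldu]: there the adjacent consonants already agree in place (/d/ and /l/ are both alveolar), so this form is consistent with the same rule.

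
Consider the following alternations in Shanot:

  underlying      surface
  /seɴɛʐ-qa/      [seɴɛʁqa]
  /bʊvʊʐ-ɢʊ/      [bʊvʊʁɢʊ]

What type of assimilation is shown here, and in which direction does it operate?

Comparing underlying and surface forms, /ʐ/ → [ʁ] is the alternation; the neighbouring /q/ is constant.
The change retroflex → uvular matches the place of the following /q/, identifying this as place assimilation.
Manner and voice are unchanged, so the assimilation is partial, not total.
The other alternating form patterns the same way: /ʐ/ → [ʁ] before /ɢ/ (retroflex → uvular, matching uvular) — only place changes, and always toward the following segment.
Since the segment that changes precedes the conditioning segment, the assimilation is regressive.

regressive place assimilation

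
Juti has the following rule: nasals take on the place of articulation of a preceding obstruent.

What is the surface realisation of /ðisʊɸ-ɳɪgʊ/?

[ðisʊɸmɪgʊ]

The rule targets /ɳ/ (voiced retroflex nasal), which sits after the trigger /ɸ/ (bilabial).
A voiced bilabial nasal is [m], so the surface segment is [m].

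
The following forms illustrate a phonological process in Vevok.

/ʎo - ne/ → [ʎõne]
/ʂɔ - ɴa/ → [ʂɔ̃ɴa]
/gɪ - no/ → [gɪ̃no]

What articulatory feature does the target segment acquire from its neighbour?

nasality

The vowel /o/ surfaces as nasalised [õ] next to the following nasal /n/ — it has acquired the [+nasal] feature of its neighbour.
Likewise in the remaining data: /ɔ/ → [ɔ̃] before /ɴ/; /ɪ/ → [ɪ̃] before /n/ — each time a vowel is nasalised next to a following nasal.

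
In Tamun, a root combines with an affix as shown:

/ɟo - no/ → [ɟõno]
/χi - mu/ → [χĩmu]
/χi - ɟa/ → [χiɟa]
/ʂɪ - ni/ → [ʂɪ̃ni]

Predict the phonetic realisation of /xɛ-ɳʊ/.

[xɛ̃ɳʊ]

The data show regressive nasality assimilation (vowel nasalisation): /o/ → [õ] before /n/; /i/ → [ĩ] before /m/; /ɪ/ → [ɪ̃] before /n/ — a vowel is nasalised by an immediately following nasal consonant.
No change occurs in [χiɟa] because the vowel at the boundary is adjacent to an oral consonant, not a nasal (/i/ next to /ɟ/).
/ɛ/ sits next to the nasal /ɳ/ and is therefore nasalised to [ɛ̃].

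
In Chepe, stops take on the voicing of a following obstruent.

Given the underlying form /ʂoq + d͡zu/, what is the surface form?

/q/ is a voiceless uvular stop. The following trigger /d͡z/ is voiced, so /q/ must become voiced as well.
A voiced uvular stop is [ɢ], so the surface segment is [ɢ].

[ʂoɢd͡zu]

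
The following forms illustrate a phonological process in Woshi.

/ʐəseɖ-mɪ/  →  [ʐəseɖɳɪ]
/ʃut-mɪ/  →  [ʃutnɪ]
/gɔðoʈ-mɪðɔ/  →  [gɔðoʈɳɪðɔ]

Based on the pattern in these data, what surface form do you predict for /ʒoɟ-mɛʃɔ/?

[ʒoɟɲɛʃɔ]

The data show progressive place assimilation: /m/ → [ɳ] after /ɖ/; /m/ → [n] after /t/; /m/ → [ɳ] after /ʈ/. In each pair only place changes, matching the preceding consonant, while manner and voice stay constant.
The rule targets /m/ (voiced bilabial nasal), which sits after the trigger /ɟ/ (palatal).
The voiced palatal nasal is [ɲ], so /m/ → [ɲ].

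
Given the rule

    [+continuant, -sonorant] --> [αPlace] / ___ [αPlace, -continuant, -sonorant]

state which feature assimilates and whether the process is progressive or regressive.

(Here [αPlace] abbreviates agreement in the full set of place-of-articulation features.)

regressive place assimilation

The shared variable α links the value of the place features (abbreviated [Place]) on the target to the same value on the neighbouring segment, so place is the feature that assimilates.
The conditioning segment sits to the right of the focus bar, meaning the trigger follows the segment that changes — regressive assimilation.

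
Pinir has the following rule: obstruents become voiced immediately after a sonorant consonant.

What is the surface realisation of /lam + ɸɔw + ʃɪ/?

[lamβɔwʒɪ]

/ɸ/ is a voiceless bilabial fricative. The preceding trigger /m/ is voiced, so /ɸ/ must become voiced as well.
Changing only its voicing to voiced gives [β] — the voiced bilabial fricative.
At the second juncture, /ʃ/ likewise becomes [ʒ] adjacent to /w/.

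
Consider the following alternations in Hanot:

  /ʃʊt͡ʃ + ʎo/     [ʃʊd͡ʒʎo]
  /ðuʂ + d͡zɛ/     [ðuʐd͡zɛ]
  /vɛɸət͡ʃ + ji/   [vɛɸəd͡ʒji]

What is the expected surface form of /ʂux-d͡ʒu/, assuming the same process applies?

The data show regressive voicing assimilation: /t͡ʃ/ → [d͡ʒ] before /ʎ/; /ʂ/ → [ʐ] before /d͡z/; /t͡ʃ/ → [d͡ʒ] before /j/. In each pair only voicing changes, matching the following consonant, while place and manner stay constant.
/x/ is a voiceless velar fricative. The following trigger /d͡ʒ/ is voiced, so /x/ must become voiced as well.
A voiced velar fricative is [ɣ], so the surface segment is [ɣ].

[ʂuɣd͡ʒu]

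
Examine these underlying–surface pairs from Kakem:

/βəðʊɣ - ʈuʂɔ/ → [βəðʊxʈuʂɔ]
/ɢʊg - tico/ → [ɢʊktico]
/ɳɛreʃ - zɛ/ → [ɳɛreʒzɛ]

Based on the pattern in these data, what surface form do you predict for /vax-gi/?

[vaɣgi]

The data show regressive voicing assimilation: /ɣ/ → [x] before /ʈ/; /g/ → [k] before /t/; /ʃ/ → [ʒ] before /z/. In each pair only voicing changes, matching the following consonant, while place and manner stay constant.
The rule targets /x/ (voiceless velar fricative), which sits before the trigger /g/ (voiced).
The voiced velar fricative is [ɣ], so /x/ → [ɣ].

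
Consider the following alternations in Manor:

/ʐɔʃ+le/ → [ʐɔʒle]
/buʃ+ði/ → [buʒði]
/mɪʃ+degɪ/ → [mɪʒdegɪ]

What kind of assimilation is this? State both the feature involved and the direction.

regressive voicing assimilation

The segment that alternates is /ʃ/, which surfaces as [ʒ] when adjacent to /l/.
/ʃ/ is voiceless while /l/ is voiced; the output [ʒ] is voiced, matching the trigger — so the feature that spreads is voicing.
Place and manner are unchanged, so the assimilation is partial, not total.
The other alternating forms pattern the same way: /ʃ/ → [ʒ] before /ð/ (voiceless → voiced, matching voiced); /ʃ/ → [ʒ] before /d/ (voiceless → voiced, matching voiced) — only voicing changes, and always toward the following segment.
The trigger is the following segment, so the direction is regressive (anticipatory).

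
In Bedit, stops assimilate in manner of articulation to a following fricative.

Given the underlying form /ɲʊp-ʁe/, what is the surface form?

[ɲʊɸʁe]

The rule targets /p/ (voiceless bilabial stop), which sits before the trigger /ʁ/ (fricative).
The voiceless bilabial fricative is [ɸ], so /p/ → [ɸ].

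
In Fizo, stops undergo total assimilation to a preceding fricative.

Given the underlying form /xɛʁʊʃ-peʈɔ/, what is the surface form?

[xɛʁʊʃʃeʈɔ]

/p/ is the segment targeted by the rule; it sits immediately after /ʃ/, so it assimilates completely and surfaces as [ʃ].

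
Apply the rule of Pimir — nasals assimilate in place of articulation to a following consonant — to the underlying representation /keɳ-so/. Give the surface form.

[kenso]

The rule targets /ɳ/ (voiced retroflex nasal), which sits before the trigger /s/ (alveolar).
Changing only its place to alveolar gives [n] — the voiced alveolar nasal.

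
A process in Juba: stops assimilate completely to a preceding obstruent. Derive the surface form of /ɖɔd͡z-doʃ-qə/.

[ɖɔd͡zd͡zoʃʃə]

/d/ is the segment targeted by the rule; it sits immediately after /d͡z/, so it assimilates completely and surfaces as [d͡z].
The same rule applies at the second boundary: /q/ → [ʃ] next to /ʃ/.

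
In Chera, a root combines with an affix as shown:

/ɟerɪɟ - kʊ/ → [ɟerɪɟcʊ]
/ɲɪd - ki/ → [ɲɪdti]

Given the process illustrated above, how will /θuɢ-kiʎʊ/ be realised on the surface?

[θuɢqiʎʊ]

The data show progressive place assimilation: /k/ → [c] after /ɟ/; /k/ → [t] after /d/. In each pair only place changes, matching the preceding consonant, while manner and voice stay constant.
The rule targets /k/ (voiceless velar stop), which sits after the trigger /ɢ/ (uvular).
A voiceless uvular stop is [q], so the surface segment is [q].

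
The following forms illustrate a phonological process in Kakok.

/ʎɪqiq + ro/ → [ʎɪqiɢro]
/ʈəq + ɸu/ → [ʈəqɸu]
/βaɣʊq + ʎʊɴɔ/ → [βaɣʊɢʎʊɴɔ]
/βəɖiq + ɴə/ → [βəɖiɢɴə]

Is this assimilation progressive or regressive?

Underlying /q/ is realised as [ɢ] next to /r/; /r/ itself does not change.
/q/ is voiceless while /r/ is voiced; the output [ɢ] is voiced, matching the trigger — so the feature that spreads is voicing.
Checking the remaining alternations: /q/ → [ɢ] before /ʎ/ (voiceless → voiced, matching voiced); /q/ → [ɢ] before /ɴ/ (voiceless → voiced, matching voiced) — only voicing changes, and always toward the following segment.
Nothing changes in [ʈəqɸu]: there the adjacent consonants already agree in voicing (/q/ and /ɸ/ are both voiceless), so this form is consistent with the same rule.
Since the segment that changes precedes the conditioning segment, the assimilation is regressive.

regressive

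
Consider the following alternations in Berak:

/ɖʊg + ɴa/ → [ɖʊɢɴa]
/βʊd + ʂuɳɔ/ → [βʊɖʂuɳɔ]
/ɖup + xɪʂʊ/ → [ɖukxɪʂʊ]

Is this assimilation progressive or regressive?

The segment that alternates is /g/, which surfaces as [ɢ] when adjacent to /ɴ/.
/g/ is velar while /ɴ/ is uvular; the output [ɢ] is uvular, matching the trigger — so the feature that spreads is place.
The other alternating forms pattern the same way: /d/ → [ɖ] before /ʂ/ (alveolar → retroflex, matching retroflex); /p/ → [k] before /x/ (bilabial → velar, matching velar) — only place changes, and always toward the following segment.
Since the segment that changes precedes the conditioning segment, the assimilation is regressive.

regressive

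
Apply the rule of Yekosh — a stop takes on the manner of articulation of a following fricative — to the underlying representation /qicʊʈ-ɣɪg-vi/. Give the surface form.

[qicʊʂɣɪɣvi]

The rule targets /ʈ/ (voiceless retroflex stop), which sits before the trigger /ɣ/ (fricative).
Changing only its manner to fricative gives [ʂ] — the voiceless retroflex fricative.
At the second juncture, /g/ likewise becomes [ɣ] adjacent to /v/.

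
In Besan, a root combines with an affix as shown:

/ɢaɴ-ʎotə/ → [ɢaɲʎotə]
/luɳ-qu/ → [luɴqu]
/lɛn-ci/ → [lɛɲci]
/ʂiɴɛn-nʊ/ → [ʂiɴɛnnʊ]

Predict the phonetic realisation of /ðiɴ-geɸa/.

The data show regressive place assimilation: /ɴ/ → [ɲ] before /ʎ/; /ɳ/ → [ɴ] before /q/; /n/ → [ɲ] before /c/. In each pair only place changes, matching the following consonant, while manner and voice stay constant.
No alternation appears in [ʂiɴɛnnʊ]: there the adjacent consonants already agree in place (/n/ and /n/ are both alveolar), so this form is consistent with the same rule.
The rule targets /ɴ/ (voiced uvular nasal), which sits before the trigger /g/ (velar).
A voiced velar nasal is [ŋ], so the surface segment is [ŋ].

[ðiŋgeɸa]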